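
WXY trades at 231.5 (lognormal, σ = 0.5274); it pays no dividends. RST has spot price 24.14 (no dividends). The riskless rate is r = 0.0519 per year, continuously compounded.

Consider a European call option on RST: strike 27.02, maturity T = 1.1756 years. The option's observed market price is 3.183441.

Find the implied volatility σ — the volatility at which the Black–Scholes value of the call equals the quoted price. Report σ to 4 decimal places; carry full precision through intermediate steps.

sigma = 0.3558

At σ = 0.3558 the Black–Scholes value reproduces the quote:
σ√T = 0.3558·√1.1756 = 0.385776
d₁ = (ln(S/K) + (r+σ²/2)T) / (σ√T) = (ln(24.14/27.02) + (0.0519+0.3558²/2)·1.1756) / 0.385776 = (-0.112707 + 0.135425) / 0.385776 = 0.058890
d₂ = d₁ − σ√T = 0.058890 − 0.385776 = -0.326887
e^{−rT} = 0.940810
N(d₁) = 0.523480,  N(d₂) = 0.371877
V = S·N(d₁) − K·e^{−rT}·N(d₂) = 12.636808 − 9.453367 = 3.183441 (the quoted price), and the Black–Scholes price is strictly increasing in σ, so σ is unique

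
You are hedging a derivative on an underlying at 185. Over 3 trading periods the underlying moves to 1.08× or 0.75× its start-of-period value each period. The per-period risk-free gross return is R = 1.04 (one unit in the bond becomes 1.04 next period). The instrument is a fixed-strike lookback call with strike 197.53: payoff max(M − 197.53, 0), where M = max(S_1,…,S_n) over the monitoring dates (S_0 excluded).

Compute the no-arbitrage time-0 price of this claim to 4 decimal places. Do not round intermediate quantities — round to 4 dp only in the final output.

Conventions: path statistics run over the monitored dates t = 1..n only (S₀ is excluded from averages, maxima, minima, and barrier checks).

price = 23.1622

Set p* = 0.8788 (from d < R < u); the path-dependent value is the discounted p*-expectation over all price paths.
Enumerate all 2^3 = 8 price paths (U = up ×1.08, D = down ×0.75); each path with k up-moves has probability p*^k·(1−p*)^(3−k).
DDD: M=138.7500, payoff=0.0000, prob=0.001781
UDD: M=199.8000, payoff=2.2700, prob=0.012911
DUD: M=149.8500, payoff=0.0000, prob=0.012911
UUD: M=215.7840, payoff=18.2540, prob=0.093608
DDU: M=138.7500, payoff=0.0000, prob=0.012911
UDU: M=199.8000, payoff=2.2700, prob=0.093608
DUU: M=161.8380, payoff=0.0000, prob=0.093608
UUU: M=233.0467, payoff=35.5167, prob=0.678660
Price = Σ prob·payoff / R^3 = 26.054298 / 1.124864 = 23.1622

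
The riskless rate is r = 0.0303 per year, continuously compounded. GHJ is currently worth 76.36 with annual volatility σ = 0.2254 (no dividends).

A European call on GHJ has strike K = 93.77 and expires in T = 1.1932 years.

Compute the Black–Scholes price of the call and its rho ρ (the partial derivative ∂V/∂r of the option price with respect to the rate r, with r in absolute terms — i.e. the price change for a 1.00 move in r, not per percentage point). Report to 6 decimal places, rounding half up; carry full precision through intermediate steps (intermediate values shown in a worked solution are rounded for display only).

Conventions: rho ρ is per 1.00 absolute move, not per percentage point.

σ√T = 0.2254·√1.1932 = 0.246213
d₁ = (ln(S/K) + (r+σ²/2)T) / (σ√T) = (ln(76.36/93.77) + (0.0303+0.2254²/2)·1.1932) / 0.246213 = (-0.205386 + 0.066464) / 0.246213 = -0.564234
d₂ = d₁ − σ√T = -0.564234 − 0.246213 = -0.810447
e^{−rT} = 0.964492
N(d₁) = 0.286297,  N(d₂) = 0.208842
Call price V = S·N(d₁) − K·e^{−rT}·N(d₂) = 21.861667 − 18.887723 = 2.973944
ρ = K·T·e^{−rT}·N(d₂) = 22.536831

price = 2.973944
ρ = 22.536831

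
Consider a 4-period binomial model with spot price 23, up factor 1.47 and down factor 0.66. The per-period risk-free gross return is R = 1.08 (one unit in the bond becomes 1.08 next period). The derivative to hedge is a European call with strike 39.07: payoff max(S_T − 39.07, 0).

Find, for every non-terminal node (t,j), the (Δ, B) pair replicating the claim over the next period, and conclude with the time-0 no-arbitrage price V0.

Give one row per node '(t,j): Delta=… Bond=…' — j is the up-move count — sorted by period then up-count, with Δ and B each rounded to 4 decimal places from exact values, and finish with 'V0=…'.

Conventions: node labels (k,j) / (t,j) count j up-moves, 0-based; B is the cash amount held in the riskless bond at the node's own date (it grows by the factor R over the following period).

(0,0): Delta=0.5029 Bond=-6.1316
(1,0): Delta=0.1715 Bond=-1.5912
(1,1): Delta=0.6411 Bond=-11.2938
(2,0): Delta=0.0000 Bond=0.0000
(2,1): Delta=0.2430 Bond=-3.3142
(2,2): Delta=0.8071 Bond=-20.4459
(3,0): Delta=0.0000 Bond=0.0000
(3,1): Delta=0.0000 Bond=0.0000
(3,2): Delta=0.3444 Bond=-6.9030
(3,3): Delta=1.0000 Bond=-36.1759
V0=5.4361

Since d<R<u, set p* = (R−d)/(u−d) = 0.5185; price each node as the discounted p*-expectation of its children.
At maturity the claim pays: V(4,0)=0.0000, V(4,1)=0.0000, V(4,2)=0.0000, V(4,3)=9.1496, V(4,4)=68.3282
(3,0): S=6.6124. Δ = (V_up−V_dn)/(S_up−S_dn) = (0.0000−0.0000)/(9.7202−4.3642) = 0.0000. V = [p*·0.0000 + (1−p*)·0.0000]/1.08 = 0.0000. B = V − Δ·S = 0.0000.
(3,1): S=14.7276. Δ = (V_up−V_dn)/(S_up−S_dn) = (0.0000−0.0000)/(21.6496−9.7202) = 0.0000. V = [p*·0.0000 + (1−p*)·0.0000]/1.08 = 0.0000. B = V − Δ·S = 0.0000.
(3,2): S=32.8025. Δ = (V_up−V_dn)/(S_up−S_dn) = (9.1496−0.0000)/(48.2196−21.6496) = 0.3444. V = [p*·9.1496 + (1−p*)·0.0000]/1.08 = 4.3928. B = V − Δ·S = -6.9030.
(3,3): S=73.0600. Δ = (V_up−V_dn)/(S_up−S_dn) = (68.3282−9.1496)/(107.3982−48.2196) = 1.0000. V = [p*·68.3282 + (1−p*)·9.1496]/1.08 = 36.8841. B = V − Δ·S = -36.1759.
(2,0): S=10.0188. Δ = (V_up−V_dn)/(S_up−S_dn) = (0.0000−0.0000)/(14.7276−6.6124) = 0.0000. V = [p*·0.0000 + (1−p*)·0.0000]/1.08 = 0.0000. B = V − Δ·S = 0.0000.
(2,1): S=22.3146. Δ = (V_up−V_dn)/(S_up−S_dn) = (4.3928−0.0000)/(32.8025−14.7276) = 0.2430. V = [p*·4.3928 + (1−p*)·0.0000]/1.08 = 2.1090. B = V − Δ·S = -3.3142.
(2,2): S=49.7007. Δ = (V_up−V_dn)/(S_up−S_dn) = (36.8841−4.3928)/(73.0600−32.8025) = 0.8071. V = [p*·36.8841 + (1−p*)·4.3928]/1.08 = 19.6668. B = V − Δ·S = -20.4459.
(1,0): S=15.1800. Δ = (V_up−V_dn)/(S_up−S_dn) = (2.1090−0.0000)/(22.3146−10.0188) = 0.1715. V = [p*·2.1090 + (1−p*)·0.0000]/1.08 = 1.0126. B = V − Δ·S = -1.5912.
(1,1): S=33.8100. Δ = (V_up−V_dn)/(S_up−S_dn) = (19.6668−2.1090)/(49.7007−22.3146) = 0.6411. V = [p*·19.6668 + (1−p*)·2.1090]/1.08 = 10.3825. B = V − Δ·S = -11.2938.
(0,0): S=23.0000. Δ = (V_up−V_dn)/(S_up−S_dn) = (10.3825−1.0126)/(33.8100−15.1800) = 0.5029. V = [p*·10.3825 + (1−p*)·1.0126]/1.08 = 5.4361. B = V − Δ·S = -6.1316.
Verification: the root portfolio costs Δ(0,0)·S0 + B(0,0) = 5.4361, matching V0.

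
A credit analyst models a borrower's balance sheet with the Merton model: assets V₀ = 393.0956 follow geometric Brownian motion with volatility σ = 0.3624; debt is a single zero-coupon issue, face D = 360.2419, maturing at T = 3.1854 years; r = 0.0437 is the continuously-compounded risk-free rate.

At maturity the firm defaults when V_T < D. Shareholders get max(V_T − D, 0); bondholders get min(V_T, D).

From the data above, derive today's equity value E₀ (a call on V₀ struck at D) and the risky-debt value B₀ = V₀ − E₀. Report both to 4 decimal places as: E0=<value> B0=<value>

Equity is a call on the firm's assets struck at D = 360.2419:
d₁ = [ln(V₀/D) + (r + σ²/2)T] / (σ√T)
   = [ln(393.0956/360.2419) + (0.0437 + 0.5·0.3624²)·3.1854] / (0.3624·√3.1854)
   = [0.087277 + 0.348377] / 0.646800 = 0.673553
d₂ = d₁ − σ√T = 0.673553 − 0.646800 = 0.026753
N(d₁) = 0.749702,  N(d₂) = 0.510672,  e^(−rT) = 0.870052
E₀ = V₀·N(d₁) − D·e^(−rT)·N(d₂)
   = 393.0956·0.749702 − 360.2419·0.870052·0.510672 = 134.645234
B₀ = V₀ − E₀ = 393.0956 − 134.645234 = 258.450366

E0=134.6452 B0=258.4504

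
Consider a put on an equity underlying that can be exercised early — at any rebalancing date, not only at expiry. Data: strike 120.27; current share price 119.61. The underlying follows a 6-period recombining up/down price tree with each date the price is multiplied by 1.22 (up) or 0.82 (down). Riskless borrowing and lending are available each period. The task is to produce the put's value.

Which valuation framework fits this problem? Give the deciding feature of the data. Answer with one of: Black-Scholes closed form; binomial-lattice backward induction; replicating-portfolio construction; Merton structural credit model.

Key observation: the exercise right at every one of the 6 steps is what matters: each node needs max(120.27 − S, continuation), which only the stepwise tree valuation starting from spot 119.61 delivers.

framework: binomial-lattice backward induction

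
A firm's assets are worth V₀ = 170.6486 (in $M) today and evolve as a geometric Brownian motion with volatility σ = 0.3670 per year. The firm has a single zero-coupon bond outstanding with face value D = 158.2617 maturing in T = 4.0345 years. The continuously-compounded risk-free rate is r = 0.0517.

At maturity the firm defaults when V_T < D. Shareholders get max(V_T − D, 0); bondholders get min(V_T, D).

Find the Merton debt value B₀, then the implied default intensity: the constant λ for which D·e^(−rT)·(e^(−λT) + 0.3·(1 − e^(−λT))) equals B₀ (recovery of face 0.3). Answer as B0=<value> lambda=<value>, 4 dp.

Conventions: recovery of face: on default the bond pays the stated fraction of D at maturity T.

With assets at 170.6486 and a single debt payment of 158.2617 at 4.0345 years:
d₁ = [ln(V₀/D) + (r + σ²/2)T] / (σ√T)
   = [ln(170.6486/158.2617) + (0.0517 + 0.5·0.3670²)·4.0345] / (0.3670·√4.0345)
   = [0.075356 + 0.480285] / 0.737159 = 0.753761
d₂ = d₁ − σ√T = 0.753761 − 0.737159 = 0.016603
N(d₁) = 0.774504,  N(d₂) = 0.506623,  e^(−rT) = 0.811733
E₀ = V₀·N(d₁) − D·e^(−rT)·N(d₂)
   = 170.6486·0.774504 − 158.2617·0.811733·0.506623 = 67.083982
B₀ = V₀ − E₀ = 170.6486 − 67.083982 = 103.564618
e^(−λT) = (B₀·e^(rT)/D − 0.3)/(1 − 0.3) = (103.5646·1.231932/158.2617 − 0.3)/0.7 = 0.72308834
λ = −ln(0.72308834)/4.0345 = 0.080363

B0=103.5646 lambda=0.0804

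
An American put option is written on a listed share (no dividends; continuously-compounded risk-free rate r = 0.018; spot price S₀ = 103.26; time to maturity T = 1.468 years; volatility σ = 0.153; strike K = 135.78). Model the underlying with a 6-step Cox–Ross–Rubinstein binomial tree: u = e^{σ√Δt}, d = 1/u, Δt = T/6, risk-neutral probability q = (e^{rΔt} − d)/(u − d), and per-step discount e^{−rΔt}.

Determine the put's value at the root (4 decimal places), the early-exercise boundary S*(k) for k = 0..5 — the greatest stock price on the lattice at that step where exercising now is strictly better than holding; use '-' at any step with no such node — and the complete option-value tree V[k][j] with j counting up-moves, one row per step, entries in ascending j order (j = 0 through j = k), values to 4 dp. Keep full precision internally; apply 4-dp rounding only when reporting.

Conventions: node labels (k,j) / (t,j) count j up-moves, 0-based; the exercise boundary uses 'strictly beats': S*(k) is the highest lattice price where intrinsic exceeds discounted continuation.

Δt=0.24467, u=1.07862, d=0.92711, q=0.51022, disc=e^(-rΔt)=0.99561
k=6 terminal: V=max(K-S,0) → 70.2064 59.4908 47.0240 32.5200 15.6458 0.0000 0.0000
k=5: j=0 S=70.7287 intr=65.0513 cont=64.4546 V=65.0513[EX]; j=1 S=82.2868 intr=53.4932 cont=52.8965 V=53.4932[EX]; j=2 S=95.7337 intr=40.0463 cont=39.4496 V=40.0463[EX]; j=3 S=111.3780 intr=24.4020 cont=23.8054 V=24.4020[EX]; j=4 S=129.5788 intr=6.2012 cont=7.6293 V=7.6293[hold]; j=5 S=150.7538 intr=0.0000 cont=0.0000 V=0.0000[hold]  S*(5)=111.3780
k=4: j=0 S=76.2892 intr=59.4908 cont=58.8941 V=59.4908[EX]; j=1 S=88.7560 intr=47.0240 cont=46.4274 V=47.0240[EX]; j=2 S=103.2600 intr=32.5200 cont=31.9233 V=32.5200[EX]; j=3 S=120.1342 intr=15.6458 cont=15.7746 V=15.7746[hold]; j=4 S=139.7658 intr=0.0000 cont=3.7202 V=3.7202[hold]  S*(4)=103.2600
k=3: j=0 S=82.2868 intr=53.4932 cont=52.8965 V=53.4932[EX]; j=1 S=95.7337 intr=40.0463 cont=39.4496 V=40.0463[EX]; j=2 S=111.3780 intr=24.4020 cont=23.8708 V=24.4020[EX]; j=3 S=129.5788 intr=6.2012 cont=9.5819 V=9.5819[hold]  S*(3)=111.3780
k=2: j=0 S=88.7560 intr=47.0240 cont=46.4274 V=47.0240[EX]; j=1 S=103.2600 intr=32.5200 cont=31.9233 V=32.5200[EX]; j=2 S=120.1342 intr=15.6458 cont=16.7665 V=16.7665[hold]  S*(2)=103.2600
k=1: j=0 S=95.7337 intr=40.0463 cont=39.4496 V=40.0463[EX]; j=1 S=111.3780 intr=24.4020 cont=24.3746 V=24.4020[EX]  S*(1)=111.3780
k=0: j=0 S=103.2600 intr=32.5200 cont=31.9233 V=32.5200[EX]  S*(0)=103.2600

price = 32.5200
boundary = 103.2600 111.3780 103.2600 111.3780 103.2600 111.3780
tree:
32.5200
40.0463 24.4020
47.0240 32.5200 16.7665
53.4932 40.0463 24.4020 9.5819
59.4908 47.0240 32.5200 15.7746 3.7202
65.0513 53.4932 40.0463 24.4020 7.6293 0.0000
70.2064 59.4908 47.0240 32.5200 15.6458 0.0000 0.0000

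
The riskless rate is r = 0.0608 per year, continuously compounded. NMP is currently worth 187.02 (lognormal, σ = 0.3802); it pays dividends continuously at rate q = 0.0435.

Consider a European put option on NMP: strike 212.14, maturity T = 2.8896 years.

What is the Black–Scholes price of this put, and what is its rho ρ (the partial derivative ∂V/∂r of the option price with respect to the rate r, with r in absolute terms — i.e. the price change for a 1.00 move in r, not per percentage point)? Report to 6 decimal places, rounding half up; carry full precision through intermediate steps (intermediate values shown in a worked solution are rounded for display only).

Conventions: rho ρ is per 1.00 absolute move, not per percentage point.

price = 50.252080
ρ = -344.702115

σ√T = 0.3802·√2.8896 = 0.646295
d₁ = (ln(S/K) + (r−q+σ²/2)T) / (σ√T) = (ln(187.02/212.14) + (0.0608−0.0435+0.3802²/2)·2.8896) / 0.646295 = (-0.126031 + 0.258839) / 0.646295 = 0.205491
d₂ = d₁ − σ√T = 0.205491 − 0.646295 = -0.440804
e^{−rT} = 0.838880
e^{−qT} = 0.881881
N(−d₁) = 0.418594,  N(−d₂) = 0.670323
Put price V = K·e^{−rT}·N(−d₂) − S·e^{−qT}·N(−d₁) = 119.290599 − 69.038519 = 50.252080
ρ = −K·T·e^{−rT}·N(−d₂) = -344.702115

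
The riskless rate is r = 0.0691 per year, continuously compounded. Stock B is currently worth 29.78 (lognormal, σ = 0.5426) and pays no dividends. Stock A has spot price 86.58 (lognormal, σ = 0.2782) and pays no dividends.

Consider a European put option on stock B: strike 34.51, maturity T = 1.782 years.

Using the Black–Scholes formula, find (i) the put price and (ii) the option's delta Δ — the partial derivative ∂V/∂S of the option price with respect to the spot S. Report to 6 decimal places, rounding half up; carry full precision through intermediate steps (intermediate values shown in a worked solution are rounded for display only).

price = 8.894811
Δ = -0.371211

σ√T = 0.5426·√1.782 = 0.724325
d₁ = (ln(S/K) + (r+σ²/2)T) / (σ√T) = (ln(29.78/34.51) + (0.0691+0.5426²/2)·1.782) / 0.724325 = (-0.147412 + 0.385460) / 0.724325 = 0.328647
d₂ = d₁ − σ√T = 0.328647 − 0.724325 = -0.395678
e^{−rT} = 0.884143
N(−d₁) = 0.371211,  N(−d₂) = 0.653829
Put price V = K·e^{−rT}·N(−d₂) − S·N(−d₁) = 19.949478 − 11.054666 = 8.894811
Δ = −N(−d₁) = -0.371211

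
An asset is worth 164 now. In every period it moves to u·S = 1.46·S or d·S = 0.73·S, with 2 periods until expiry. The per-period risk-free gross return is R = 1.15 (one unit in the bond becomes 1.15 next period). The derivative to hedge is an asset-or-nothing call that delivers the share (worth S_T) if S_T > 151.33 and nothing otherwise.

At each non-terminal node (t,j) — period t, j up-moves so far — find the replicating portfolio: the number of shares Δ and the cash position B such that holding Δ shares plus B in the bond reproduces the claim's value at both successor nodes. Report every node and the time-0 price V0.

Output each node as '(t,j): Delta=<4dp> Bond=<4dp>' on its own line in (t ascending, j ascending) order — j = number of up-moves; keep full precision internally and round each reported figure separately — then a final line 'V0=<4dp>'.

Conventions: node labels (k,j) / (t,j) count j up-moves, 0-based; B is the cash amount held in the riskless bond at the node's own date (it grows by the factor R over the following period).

Risk-neutral probability p* = (R−d)/(u−d) = (1.15−0.73)/(1.46−0.73) = 0.5753.
Terminal payoffs: V(2,0)=0.0000, V(2,1)=174.7912, V(2,2)=349.5824
(1,0): S=119.7200. Δ = (V_up−V_dn)/(S_up−S_dn) = (174.7912−0.0000)/(174.7912−87.3956) = 2.0000. V = [p*·174.7912 + (1−p*)·0.0000]/1.15 = 87.4477. B = V − Δ·S = -151.9923.
(1,1): S=239.4400. Δ = (V_up−V_dn)/(S_up−S_dn) = (349.5824−174.7912)/(349.5824−174.7912) = 1.0000. V = [p*·349.5824 + (1−p*)·174.7912]/1.15 = 239.4400. B = V − Δ·S = 0.0000.
(0,0): S=164.0000. Δ = (V_up−V_dn)/(S_up−S_dn) = (239.4400−87.4477)/(239.4400−119.7200) = 1.2696. V = [p*·239.4400 + (1−p*)·87.4477]/1.15 = 152.0829. B = V − Δ·S = -56.1258.
As a check, the time-0 holding Δ(0,0)·S0 + B(0,0) comes to 152.0829 — exactly V0.

(0,0): Delta=1.2696 Bond=-56.1258
(1,0): Delta=2.0000 Bond=-151.9923
(1,1): Delta=1.0000 Bond=0.0000
V0=152.0829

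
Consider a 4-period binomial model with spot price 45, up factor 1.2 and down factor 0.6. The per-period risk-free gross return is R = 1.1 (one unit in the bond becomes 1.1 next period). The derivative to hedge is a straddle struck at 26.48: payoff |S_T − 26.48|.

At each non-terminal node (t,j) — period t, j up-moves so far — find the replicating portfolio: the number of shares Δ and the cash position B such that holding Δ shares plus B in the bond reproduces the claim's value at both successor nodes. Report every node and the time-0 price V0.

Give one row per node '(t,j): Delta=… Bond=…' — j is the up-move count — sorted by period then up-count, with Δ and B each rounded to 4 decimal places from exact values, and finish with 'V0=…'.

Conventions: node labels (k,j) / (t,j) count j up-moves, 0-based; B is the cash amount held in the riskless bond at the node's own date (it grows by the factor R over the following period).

(0,0): Delta=0.8925 Bond=-12.4167
(1,0): Delta=0.4296 Bond=-1.1587
(1,1): Delta=0.9388 Bond=-16.1583
(2,0): Delta=-1.0000 Bond=21.8843
(2,1): Delta=0.5725 Bond=-5.9063
(2,2): Delta=0.9754 Bond=-20.1477
(3,0): Delta=-1.0000 Bond=24.0727
(3,1): Delta=-1.0000 Bond=24.0727
(3,2): Delta=0.7298 Bond=-12.6109
(3,3): Delta=1.0000 Bond=-24.0727
V0=27.7462

Arbitrage-free pricing uses the up-move probability p* = (R−d)/(u−d) = 0.8333, discounting each step at R = 1.1.
At maturity the claim pays: V(4,0)=20.6480, V(4,1)=14.8160, V(4,2)=3.1520, V(4,3)=20.1760, V(4,4)=66.8320
  t=3,j=0: stock 9.7200 → up 11.6640 (V=14.8160), down 5.8320 (V=20.6480). Price 14.3527; hedge Δ=-1.0000, bond B=24.0727.
  t=3,j=1: stock 19.4400 → up 23.3280 (V=3.1520), down 11.6640 (V=14.8160). Price 4.6327; hedge Δ=-1.0000, bond B=24.0727.
  t=3,j=2: stock 38.8800 → up 46.6560 (V=20.1760), down 23.3280 (V=3.1520). Price 15.7624; hedge Δ=0.7298, bond B=-12.6109.
  t=3,j=3: stock 77.7600 → up 93.3120 (V=66.8320), down 46.6560 (V=20.1760). Price 53.6873; hedge Δ=1.0000, bond B=-24.0727.
  t=2,j=0: stock 16.2000 → up 19.4400 (V=4.6327), down 9.7200 (V=14.3527). Price 5.6843; hedge Δ=-1.0000, bond B=21.8843.
  t=2,j=1: stock 32.4000 → up 38.8800 (V=15.7624), down 19.4400 (V=4.6327). Price 12.6432; hedge Δ=0.5725, bond B=-5.9063.
  t=2,j=2: stock 64.8000 → up 77.7600 (V=53.6873), down 38.8800 (V=15.7624). Price 43.0604; hedge Δ=0.9754, bond B=-20.1477.
  t=1,j=0: stock 27.0000 → up 32.4000 (V=12.6432), down 16.2000 (V=5.6843). Price 10.4394; hedge Δ=0.4296, bond B=-1.1587.
  t=1,j=1: stock 54.0000 → up 64.8000 (V=43.0604), down 32.4000 (V=12.6432). Price 34.5372; hedge Δ=0.9388, bond B=-16.1583.
  t=0,j=0: stock 45.0000 → up 54.0000 (V=34.5372), down 27.0000 (V=10.4394). Price 27.7462; hedge Δ=0.8925, bond B=-12.4167.
As a check, the time-0 holding Δ(0,0)·S0 + B(0,0) comes to 27.7462 — exactly V0.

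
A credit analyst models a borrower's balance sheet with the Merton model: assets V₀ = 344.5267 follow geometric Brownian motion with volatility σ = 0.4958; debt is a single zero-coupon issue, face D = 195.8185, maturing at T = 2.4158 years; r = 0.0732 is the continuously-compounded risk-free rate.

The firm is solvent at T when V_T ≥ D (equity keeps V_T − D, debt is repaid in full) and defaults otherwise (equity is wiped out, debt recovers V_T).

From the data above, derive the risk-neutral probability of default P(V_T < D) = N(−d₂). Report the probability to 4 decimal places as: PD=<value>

PD=0.2819

Work the structural quantities from V₀ = 344.5267 against face 195.8185:
d₁ = [ln(V₀/D) + (r + σ²/2)T] / (σ√T)
   = [ln(344.5267/195.8185) + (0.0732 + 0.5·0.4958²)·2.4158] / (0.4958·√2.4158)
   = [0.564983 + 0.473760] / 0.770614 = 1.347942
d₂ = d₁ − σ√T = 1.347942 − 0.770614 = 0.577328
risk-neutral PD = N(−d₂) = N(-0.577328) = 0.281859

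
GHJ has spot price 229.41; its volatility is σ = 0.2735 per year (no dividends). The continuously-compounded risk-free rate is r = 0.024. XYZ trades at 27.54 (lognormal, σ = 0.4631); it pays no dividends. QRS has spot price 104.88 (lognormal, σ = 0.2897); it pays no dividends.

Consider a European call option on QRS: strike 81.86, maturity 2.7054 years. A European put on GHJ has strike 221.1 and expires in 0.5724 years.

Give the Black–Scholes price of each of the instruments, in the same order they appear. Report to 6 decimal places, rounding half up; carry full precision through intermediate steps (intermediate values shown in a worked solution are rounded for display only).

price(QRS call K=81.86) = 34.635420
price(GHJ put K=221.1) = 13.321234

[QRS call K=81.86]
σ√T = 0.2897·√2.7054 = 0.476501
d₁ = (ln(S/K) + (r+σ²/2)T) / (σ√T) = (ln(104.88/81.86) + (0.024+0.2897²/2)·2.7054) / 0.476501 = (0.247806 + 0.178456) / 0.476501 = 0.894568
d₂ = d₁ − σ√T = 0.894568 − 0.476501 = 0.418066
e^{−rT} = 0.937133
N(d₁) = 0.814491,  N(d₂) = 0.662051
price = S·N(d₁) − K·e^{−rT}·N(d₂) = 85.423803 − 50.788382 = 34.635420
[GHJ put K=221.1]
σ√T = 0.2735·√0.5724 = 0.206922
d₁ = (ln(S/K) + (r+σ²/2)T) / (σ√T) = (ln(229.41/221.1) + (0.024+0.2735²/2)·0.5724) / 0.206922 = (0.036896 + 0.035146) / 0.206922 = 0.348158
d₂ = d₁ − σ√T = 0.348158 − 0.206922 = 0.141236
e^{−rT} = 0.986356
N(−d₁) = 0.363861,  N(−d₂) = 0.443842
price = K·e^{−rT}·N(−d₂) − S·N(−d₁) = 96.794497 − 83.473263 = 13.321234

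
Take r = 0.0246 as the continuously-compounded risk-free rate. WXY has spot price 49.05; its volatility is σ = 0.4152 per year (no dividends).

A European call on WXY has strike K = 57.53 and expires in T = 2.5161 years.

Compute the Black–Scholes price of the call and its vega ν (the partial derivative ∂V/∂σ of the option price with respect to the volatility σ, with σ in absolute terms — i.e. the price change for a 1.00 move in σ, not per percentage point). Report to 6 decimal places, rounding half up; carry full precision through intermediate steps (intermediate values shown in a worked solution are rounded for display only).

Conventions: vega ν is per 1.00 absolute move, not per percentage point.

price = 10.933935
ν = 30.534243

σ√T = 0.4152·√2.5161 = 0.658599
d₁ = (ln(S/K) + (r+σ²/2)T) / (σ√T) = (ln(49.05/57.53) + (0.0246+0.4152²/2)·2.5161) / 0.658599 = (-0.159466 + 0.278773) / 0.658599 = 0.181151
d₂ = d₁ − σ√T = 0.181151 − 0.658599 = -0.477448
e^{−rT} = 0.939981
N(d₁) = 0.571876,  N(d₂) = 0.316522
Call price V = S·N(d₁) − K·e^{−rT}·N(d₂) = 28.050501 − 17.116566 = 10.933935
φ(d₁) = (1/√(2π))·e^{−d₁²/2} = 0.392450
ν = S·φ(d₁)·√T = 30.534243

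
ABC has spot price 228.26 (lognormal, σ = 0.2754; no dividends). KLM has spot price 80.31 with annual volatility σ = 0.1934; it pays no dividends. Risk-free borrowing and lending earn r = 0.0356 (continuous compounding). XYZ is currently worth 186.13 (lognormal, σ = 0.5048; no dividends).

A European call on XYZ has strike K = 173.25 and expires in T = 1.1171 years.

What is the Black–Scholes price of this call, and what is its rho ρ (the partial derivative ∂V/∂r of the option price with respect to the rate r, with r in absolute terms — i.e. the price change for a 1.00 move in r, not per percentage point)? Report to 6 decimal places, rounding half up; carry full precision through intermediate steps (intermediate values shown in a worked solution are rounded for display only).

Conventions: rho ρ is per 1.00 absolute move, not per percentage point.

σ√T = 0.5048·√1.1171 = 0.533538
d₁ = (ln(S/K) + (r+σ²/2)T) / (σ√T) = (ln(186.13/173.25) + (0.0356+0.5048²/2)·1.1171) / 0.533538 = (0.071710 + 0.182100) / 0.533538 = 0.475711
d₂ = d₁ − σ√T = 0.475711 − 0.533538 = -0.057827
e^{−rT} = 0.961012
N(d₁) = 0.682860,  N(d₂) = 0.476943
Call price V = S·N(d₁) − K·e^{−rT}·N(d₂) = 127.100703 − 79.408784 = 47.691919
ρ = K·T·e^{−rT}·N(d₂) = 88.707553

price = 47.691919
ρ = 88.707553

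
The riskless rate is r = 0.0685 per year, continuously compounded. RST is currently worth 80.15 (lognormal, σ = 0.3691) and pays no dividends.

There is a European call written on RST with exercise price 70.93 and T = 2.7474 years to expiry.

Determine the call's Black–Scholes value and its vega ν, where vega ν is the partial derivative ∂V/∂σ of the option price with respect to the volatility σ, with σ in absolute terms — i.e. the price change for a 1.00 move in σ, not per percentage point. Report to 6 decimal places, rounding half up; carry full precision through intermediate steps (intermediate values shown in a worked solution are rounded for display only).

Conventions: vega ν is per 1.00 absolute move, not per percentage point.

σ√T = 0.3691·√2.7474 = 0.611794
d₁ = (ln(S/K) + (r+σ²/2)T) / (σ√T) = (ln(80.15/70.93) + (0.0685+0.3691²/2)·2.7474) / 0.611794 = (0.122206 + 0.375343) / 0.611794 = 0.813263
d₂ = d₁ − σ√T = 0.813263 − 0.611794 = 0.201469
e^{−rT} = 0.828452
N(d₁) = 0.791966,  N(d₂) = 0.579834
Call price V = S·N(d₁) − K·e^{−rT}·N(d₂) = 63.476099 − 34.072253 = 29.403846
φ(d₁) = (1/√(2π))·e^{−d₁²/2} = 0.286609
ν = S·φ(d₁)·√T = 38.076247

price = 29.403846
ν = 38.076247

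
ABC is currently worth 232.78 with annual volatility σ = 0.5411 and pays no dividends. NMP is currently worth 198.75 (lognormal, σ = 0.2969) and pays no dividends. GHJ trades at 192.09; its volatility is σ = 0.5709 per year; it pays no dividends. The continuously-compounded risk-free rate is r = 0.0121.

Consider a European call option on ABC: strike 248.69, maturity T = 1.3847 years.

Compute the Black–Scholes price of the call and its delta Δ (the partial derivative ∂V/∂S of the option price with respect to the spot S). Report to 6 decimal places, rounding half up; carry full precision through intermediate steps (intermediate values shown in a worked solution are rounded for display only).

σ√T = 0.5411·√1.3847 = 0.636730
d₁ = (ln(S/K) + (r+σ²/2)T) / (σ√T) = (ln(232.78/248.69) + (0.0121+0.5411²/2)·1.3847) / 0.636730 = (-0.066113 + 0.219467) / 0.636730 = 0.240846
d₂ = d₁ − σ√T = 0.240846 − 0.636730 = -0.395884
e^{−rT} = 0.983385
N(d₁) = 0.595163,  N(d₂) = 0.346095
Call price V = S·N(d₁) − K·e^{−rT}·N(d₂) = 138.542022 − 84.640381 = 53.901641
Δ = N(d₁) = 0.595163

price = 53.901641
Δ = 0.595163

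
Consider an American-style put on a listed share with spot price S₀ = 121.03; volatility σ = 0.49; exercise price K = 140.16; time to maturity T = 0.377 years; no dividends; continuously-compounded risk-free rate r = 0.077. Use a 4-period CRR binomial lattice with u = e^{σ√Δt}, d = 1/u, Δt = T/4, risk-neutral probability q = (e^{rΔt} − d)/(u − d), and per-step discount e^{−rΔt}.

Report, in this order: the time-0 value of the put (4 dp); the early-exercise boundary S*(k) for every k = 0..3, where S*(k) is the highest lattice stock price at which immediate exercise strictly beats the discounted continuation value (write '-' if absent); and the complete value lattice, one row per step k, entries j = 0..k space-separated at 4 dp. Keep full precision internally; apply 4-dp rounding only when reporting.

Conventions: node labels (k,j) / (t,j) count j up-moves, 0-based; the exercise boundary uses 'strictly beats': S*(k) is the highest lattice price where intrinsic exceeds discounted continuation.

price = 25.6633
boundary = - - 89.5840 104.1266
tree:
25.6633
36.9264 14.1631
50.5760 23.0766 4.9700
63.0875 36.0334 9.7507 0.0000
73.8517 50.5760 19.1300 0.0000 0.0000

Δt=0.09425, u=1.16233, d=0.86034, q=0.48658, disc=e^(-rΔt)=0.99277
k=4 terminal: V=max(K-S,0) → 73.8517 50.5760 19.1300 0.0000 0.0000
k=3: j=0 S=77.0725 intr=63.0875 cont=62.0740 V=63.0875[EX]; j=1 S=104.1266 intr=36.0334 cont=35.0199 V=36.0334[EX]; j=2 S=140.6774 intr=0.0000 cont=9.7507 V=9.7507[hold]; j=3 S=190.0583 intr=0.0000 cont=0.0000 V=0.0000[hold]  S*(3)=104.1266
k=2: j=0 S=89.5840 intr=50.5760 cont=49.5625 V=50.5760[EX]; j=1 S=121.0300 intr=19.1300 cont=23.0766 V=23.0766[hold]; j=2 S=163.5142 intr=0.0000 cont=4.9700 V=4.9700[hold]  S*(2)=89.5840
k=1: j=0 S=104.1266 intr=36.0334 cont=36.9264 V=36.9264[hold]; j=1 S=140.6774 intr=0.0000 cont=14.1631 V=14.1631[hold]  S*(1)=-
k=0: j=0 S=121.0300 intr=19.1300 cont=25.6633 V=25.6633[hold]  S*(0)=-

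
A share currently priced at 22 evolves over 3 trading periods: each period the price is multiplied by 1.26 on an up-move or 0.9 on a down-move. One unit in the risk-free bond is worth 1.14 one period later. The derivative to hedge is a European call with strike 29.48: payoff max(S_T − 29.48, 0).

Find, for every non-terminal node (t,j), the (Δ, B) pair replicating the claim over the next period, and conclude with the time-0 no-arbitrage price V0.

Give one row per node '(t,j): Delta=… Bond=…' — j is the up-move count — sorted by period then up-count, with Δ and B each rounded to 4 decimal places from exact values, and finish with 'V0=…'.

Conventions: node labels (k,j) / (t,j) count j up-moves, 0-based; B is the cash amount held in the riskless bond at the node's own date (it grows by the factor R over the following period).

(0,0): Delta=0.6273 Bond=-10.3094
(1,0): Delta=0.1603 Bond=-2.5065
(1,1): Delta=0.7941 Bond=-16.3759
(2,0): Delta=0.0000 Bond=0.0000
(2,1): Delta=0.2176 Bond=-4.2861
(2,2): Delta=1.0000 Bond=-25.8596
V0=3.4919

Risk-neutral probability p* = (R−d)/(u−d) = (1.14−0.9)/(1.26−0.9) = 0.6667.
At maturity the claim pays: V(3,0)=0.0000, V(3,1)=0.0000, V(3,2)=1.9545, V(3,3)=14.5283
  t=2,j=0: stock 17.8200 → up 22.4532 (V=0.0000), down 16.0380 (V=0.0000). Price 0.0000; hedge Δ=0.0000, bond B=0.0000.
  t=2,j=1: stock 24.9480 → up 31.4345 (V=1.9545), down 22.4532 (V=0.0000). Price 1.1430; hedge Δ=0.2176, bond B=-4.2861.
  t=2,j=2: stock 34.9272 → up 44.0083 (V=14.5283), down 31.4345 (V=1.9545). Price 9.0676; hedge Δ=1.0000, bond B=-25.8596.
  t=1,j=0: stock 19.8000 → up 24.9480 (V=1.1430), down 17.8200 (V=0.0000). Price 0.6684; hedge Δ=0.1603, bond B=-2.5065.
  t=1,j=1: stock 27.7200 → up 34.9272 (V=9.0676), down 24.9480 (V=1.1430). Price 5.6369; hedge Δ=0.7941, bond B=-16.3759.
  t=0,j=0: stock 22.0000 → up 27.7200 (V=5.6369), down 19.8000 (V=0.6684). Price 3.4919; hedge Δ=0.6273, bond B=-10.3094.
As a check, the time-0 holding Δ(0,0)·S0 + B(0,0) comes to 3.4919 — exactly V0.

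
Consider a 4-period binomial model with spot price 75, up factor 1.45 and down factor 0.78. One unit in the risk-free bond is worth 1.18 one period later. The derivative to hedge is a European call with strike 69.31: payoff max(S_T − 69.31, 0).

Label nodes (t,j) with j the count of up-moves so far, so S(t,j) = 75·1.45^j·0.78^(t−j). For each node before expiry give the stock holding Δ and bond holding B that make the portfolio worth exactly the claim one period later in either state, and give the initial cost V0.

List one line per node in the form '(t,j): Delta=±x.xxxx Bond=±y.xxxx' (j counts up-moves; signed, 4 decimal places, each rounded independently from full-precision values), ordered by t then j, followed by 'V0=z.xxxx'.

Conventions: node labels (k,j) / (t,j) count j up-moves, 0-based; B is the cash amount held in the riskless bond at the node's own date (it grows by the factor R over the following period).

Since d<R<u, set p* = (R−d)/(u−d) = 0.5970; price each node as the discounted p*-expectation of its children.
Expiry values: V(4,0)=0.0000, V(4,1)=0.0000, V(4,2)=26.6271, V(4,3)=109.0346, V(4,4)=262.2280
  t=3,j=0: stock 35.5914 → up 51.6075 (V=0.0000), down 27.7613 (V=0.0000). Price 0.0000; hedge Δ=0.0000, bond B=0.0000.
  t=3,j=1: stock 66.1635 → up 95.9371 (V=26.6271), down 51.6075 (V=0.0000). Price 13.4718; hedge Δ=0.6007, bond B=-26.2701.
  t=3,j=2: stock 122.9963 → up 178.3446 (V=109.0346), down 95.9371 (V=26.6271). Price 64.2590; hedge Δ=1.0000, bond B=-58.7373.
  t=3,j=3: stock 228.6469 → up 331.5380 (V=262.2280), down 178.3446 (V=109.0346). Price 169.9096; hedge Δ=1.0000, bond B=-58.7373.
  t=2,j=0: stock 45.6300 → up 66.1635 (V=13.4718), down 35.5914 (V=0.0000). Price 6.8160; hedge Δ=0.4407, bond B=-13.2912.
  t=2,j=1: stock 84.8250 → up 122.9963 (V=64.2590), down 66.1635 (V=13.4718). Price 37.1123; hedge Δ=0.8936, bond B=-38.6894.
  t=2,j=2: stock 157.6875 → up 228.6469 (V=169.9096), down 122.9963 (V=64.2590). Price 107.9101; hedge Δ=1.0000, bond B=-49.7774.
  t=1,j=0: stock 58.5000 → up 84.8250 (V=37.1123), down 45.6300 (V=6.8160). Price 21.1045; hedge Δ=0.7730, bond B=-24.1138.
  t=1,j=1: stock 108.7500 → up 157.6875 (V=107.9101), down 84.8250 (V=37.1123). Price 67.2709; hedge Δ=0.9717, bond B=-38.3975.
  t=0,j=0: stock 75.0000 → up 108.7500 (V=67.2709), down 58.5000 (V=21.1045). Price 41.2428; hedge Δ=0.9187, bond B=-27.6622.
Check: Δ(0,0)·S0 + B(0,0) = 41.2428 = V0.

(0,0): Delta=0.9187 Bond=-27.6622
(1,0): Delta=0.7730 Bond=-24.1138
(1,1): Delta=0.9717 Bond=-38.3975
(2,0): Delta=0.4407 Bond=-13.2912
(2,1): Delta=0.8936 Bond=-38.6894
(2,2): Delta=1.0000 Bond=-49.7774
(3,0): Delta=0.0000 Bond=0.0000
(3,1): Delta=0.6007 Bond=-26.2701
(3,2): Delta=1.0000 Bond=-58.7373
(3,3): Delta=1.0000 Bond=-58.7373
V0=41.2428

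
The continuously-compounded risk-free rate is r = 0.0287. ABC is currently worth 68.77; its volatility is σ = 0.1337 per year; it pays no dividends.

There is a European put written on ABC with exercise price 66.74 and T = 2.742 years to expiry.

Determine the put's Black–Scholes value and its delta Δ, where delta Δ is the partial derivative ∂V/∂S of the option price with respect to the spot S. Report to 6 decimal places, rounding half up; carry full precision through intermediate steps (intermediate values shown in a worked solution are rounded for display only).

σ√T = 0.1337·√2.742 = 0.221394
d₁ = (ln(S/K) + (r+σ²/2)T) / (σ√T) = (ln(68.77/66.74) + (0.0287+0.1337²/2)·2.742) / 0.221394 = (0.029963 + 0.103203) / 0.221394 = 0.601490
d₂ = d₁ − σ√T = 0.601490 − 0.221394 = 0.380097
e^{−rT} = 0.924321
N(−d₁) = 0.273757,  N(−d₂) = 0.351937
Put price V = K·e^{−rT}·N(−d₂) − S·N(−d₁) = 21.710708 − 18.826253 = 2.884455
Δ = −N(−d₁) = -0.273757

price = 2.884455
Δ = -0.273757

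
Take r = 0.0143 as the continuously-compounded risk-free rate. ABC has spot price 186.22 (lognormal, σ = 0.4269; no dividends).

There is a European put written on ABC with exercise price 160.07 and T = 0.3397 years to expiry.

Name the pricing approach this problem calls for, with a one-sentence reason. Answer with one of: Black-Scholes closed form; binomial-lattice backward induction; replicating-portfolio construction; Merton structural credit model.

framework: Black-Scholes closed form

Key observation: a European claim on ABC (strike 160.07) — a lognormal (GBM) underlying with constant rate and volatility — has an exact closed-form value; no lattice or capital structure is involved.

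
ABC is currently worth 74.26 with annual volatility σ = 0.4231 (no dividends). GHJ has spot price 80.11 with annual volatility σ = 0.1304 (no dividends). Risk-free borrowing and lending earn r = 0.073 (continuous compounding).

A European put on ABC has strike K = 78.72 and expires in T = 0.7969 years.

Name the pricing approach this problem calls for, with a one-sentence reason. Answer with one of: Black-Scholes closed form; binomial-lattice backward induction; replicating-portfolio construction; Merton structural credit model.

framework: Black-Scholes closed form

Key observation: the instrument is a plain European put (strike 78.72) on a lognormal asset; the exact continuous-time formula applies directly.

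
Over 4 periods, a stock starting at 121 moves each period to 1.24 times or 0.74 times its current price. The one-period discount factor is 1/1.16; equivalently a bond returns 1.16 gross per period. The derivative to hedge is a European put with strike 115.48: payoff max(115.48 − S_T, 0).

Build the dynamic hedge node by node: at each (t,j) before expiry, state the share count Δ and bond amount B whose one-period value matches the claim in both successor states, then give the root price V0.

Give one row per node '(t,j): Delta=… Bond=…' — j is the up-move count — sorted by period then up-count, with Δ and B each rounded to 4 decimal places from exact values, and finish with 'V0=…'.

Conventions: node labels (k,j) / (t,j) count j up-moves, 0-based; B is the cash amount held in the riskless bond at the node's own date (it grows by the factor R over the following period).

(0,0): Delta=-0.0779 Bond=10.6843
(1,0): Delta=-0.3530 Bond=37.0265
(1,1): Delta=-0.0466 Bond=7.7019
(2,0): Delta=-1.0000 Bond=85.8205
(2,1): Delta=-0.2795 Bond=34.7850
(2,2): Delta=-0.0202 Bond=4.0102
(3,0): Delta=-1.0000 Bond=99.5517
(3,1): Delta=-1.0000 Bond=99.5517
(3,2): Delta=-0.1976 Bond=29.0742
(3,3): Delta=0.0000 Bond=0.0000
V0=1.2583

No-arbitrage ⇒ martingale measure with p* = (R−d)/(u−d) = 0.8400.
At maturity the claim pays: V(4,0)=79.1962, V(4,1)=54.6802, V(4,2)=13.5992, V(4,3)=0.0000, V(4,4)=0.0000
Node (3,0) S=49.0321: V=(p*·54.6802+(1−p*)·79.1962)/1.16=50.5196; Δ=(54.6802−79.1962)/(60.7998−36.2838)=-1.0000; B=V−Δ·S=99.5517
Node (3,1) S=82.1619: V=(p*·13.5992+(1−p*)·54.6802)/1.16=17.3898; Δ=(13.5992−54.6802)/(101.8808−60.7998)=-1.0000; B=V−Δ·S=99.5517
Node (3,2) S=137.6767: V=(p*·0.0000+(1−p*)·13.5992)/1.16=1.8758; Δ=(0.0000−13.5992)/(170.7191−101.8808)=-0.1976; B=V−Δ·S=29.0742
Node (3,3) S=230.7015: V=(p*·0.0000+(1−p*)·0.0000)/1.16=0.0000; Δ=(0.0000−0.0000)/(286.0699−170.7191)=0.0000; B=V−Δ·S=0.0000
Node (2,0) S=66.2596: V=(p*·17.3898+(1−p*)·50.5196)/1.16=19.5609; Δ=(17.3898−50.5196)/(82.1619−49.0321)=-1.0000; B=V−Δ·S=85.8205
Node (2,1) S=111.0296: V=(p*·1.8758+(1−p*)·17.3898)/1.16=3.7569; Δ=(1.8758−17.3898)/(137.6767−82.1619)=-0.2795; B=V−Δ·S=34.7850
Node (2,2) S=186.0496: V=(p*·0.0000+(1−p*)·1.8758)/1.16=0.2587; Δ=(0.0000−1.8758)/(230.7015−137.6767)=-0.0202; B=V−Δ·S=4.0102
Node (1,0) S=89.5400: V=(p*·3.7569+(1−p*)·19.5609)/1.16=5.4186; Δ=(3.7569−19.5609)/(111.0296−66.2596)=-0.3530; B=V−Δ·S=37.0265
Node (1,1) S=150.0400: V=(p*·0.2587+(1−p*)·3.7569)/1.16=0.7055; Δ=(0.2587−3.7569)/(186.0496−111.0296)=-0.0466; B=V−Δ·S=7.7019
Node (0,0) S=121.0000: V=(p*·0.7055+(1−p*)·5.4186)/1.16=1.2583; Δ=(0.7055−5.4186)/(150.0400−89.5400)=-0.0779; B=V−Δ·S=10.6843
Check: Δ(0,0)·S0 + B(0,0) = 1.2583 = V0.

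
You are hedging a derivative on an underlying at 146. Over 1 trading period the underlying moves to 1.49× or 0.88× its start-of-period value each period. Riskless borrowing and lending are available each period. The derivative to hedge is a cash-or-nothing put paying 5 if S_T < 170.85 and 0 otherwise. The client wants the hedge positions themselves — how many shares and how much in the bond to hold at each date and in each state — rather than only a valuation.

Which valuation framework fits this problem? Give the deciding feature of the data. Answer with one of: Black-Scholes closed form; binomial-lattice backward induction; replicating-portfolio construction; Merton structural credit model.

Key observation: the deliverable is the dynamic trading strategy on the 1-step tree (spot 146, moves 1.49 and 0.88), so the valuation must go through the node-by-node replicating-portfolio solve.

framework: replicating-portfolio construction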